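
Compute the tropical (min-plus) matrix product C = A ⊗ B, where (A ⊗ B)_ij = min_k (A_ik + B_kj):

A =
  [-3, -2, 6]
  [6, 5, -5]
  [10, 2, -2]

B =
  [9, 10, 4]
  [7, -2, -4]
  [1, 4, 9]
A ⊗ B =
  [5, -4, -6]
  [-4, -1, 1]
  [-1, 0, -2]

Apply the min-plus product entry-by-entry:
  C[0][0] = min over k of (A[0][0] + B[0][0] = -3 + 9 = 6, A[0][1] + B[1][0] = -2 + 7 = 5, A[0][2] + B[2][0] = 6 + 1 = 7) = 5 (attained at k = 1)
  C[0][1] = min over k of (A[0][0] + B[0][1] = -3 + 10 = 7, A[0][1] + B[1][1] = -2 + -2 = -4, A[0][2] + B[2][1] = 6 + 4 = 10) = -4 (attained at k = 1)
  C[0][2] = min over k of (A[0][0] + B[0][2] = -3 + 4 = 1, A[0][1] + B[1][2] = -2 + -4 = -6, A[0][2] + B[2][2] = 6 + 9 = 15) = -6 (attained at k = 1)
  C[1][0] = min over k of (A[1][0] + B[0][0] = 6 + 9 = 15, A[1][1] + B[1][0] = 5 + 7 = 12, A[1][2] + B[2][0] = -5 + 1 = -4) = -4 (attained at k = 2)
  C[1][1] = min over k of (A[1][0] + B[0][1] = 6 + 10 = 16, A[1][1] + B[1][1] = 5 + -2 = 3, A[1][2] + B[2][1] = -5 + 4 = -1) = -1 (attained at k = 2)
  C[1][2] = min over k of (A[1][0] + B[0][2] = 6 + 4 = 10, A[1][1] + B[1][2] = 5 + -4 = 1, A[1][2] + B[2][2] = -5 + 9 = 4) = 1 (attained at k = 1)
  C[2][0] = min over k of (A[2][0] + B[0][0] = 10 + 9 = 19, A[2][1] + B[1][0] = 2 + 7 = 9, A[2][2] + B[2][0] = -2 + 1 = -1) = -1 (attained at k = 2)
  C[2][1] = min over k of (A[2][0] + B[0][1] = 10 + 10 = 20, A[2][1] + B[1][1] = 2 + -2 = 0, A[2][2] + B[2][1] = -2 + 4 = 2) = 0 (attained at k = 1)
  C[2][2] = min over k of (A[2][0] + B[0][2] = 10 + 4 = 14, A[2][1] + B[1][2] = 2 + -4 = -2, A[2][2] + B[2][2] = -2 + 9 = 7) = -2 (attained at k = 1)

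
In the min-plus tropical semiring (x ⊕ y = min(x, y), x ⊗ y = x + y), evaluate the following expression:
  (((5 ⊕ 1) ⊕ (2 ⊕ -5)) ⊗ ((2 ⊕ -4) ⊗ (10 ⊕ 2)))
(((5 ⊕ 1) ⊕ (2 ⊕ -5)) ⊗ ((2 ⊕ -4) ⊗ (10 ⊕ 2))) = -7

Expand innermost to outermost. Recall ⊕ takes the minimum of its arguments and ⊗ takes their sum. Working out the expression (((5 ⊕ 1) ⊕ (2 ⊕ -5)) ⊗ ((2 ⊕ -4) ⊗ (10 ⊕ 2))) gives -7.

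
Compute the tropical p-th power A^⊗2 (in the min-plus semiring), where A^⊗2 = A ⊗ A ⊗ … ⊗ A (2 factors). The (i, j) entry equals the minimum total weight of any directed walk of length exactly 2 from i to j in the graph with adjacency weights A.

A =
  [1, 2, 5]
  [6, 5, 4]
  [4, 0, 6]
A^⊗2 =
  [2, 3, 6]
  [7, 4, 9]
  [5, 5, 4]

Each entry (A^⊗2)_ij equals the minimum over all length-2 walks i = v_0 → v_1 → … → v_2 = j of Σ_t A[v_t][v_{t+1}]. For example, for (i, j) = (0, 2) we minimise over 3 possible intermediate vertex sequences; the minimum is 6, attained along the walk 0 → 0 → 2.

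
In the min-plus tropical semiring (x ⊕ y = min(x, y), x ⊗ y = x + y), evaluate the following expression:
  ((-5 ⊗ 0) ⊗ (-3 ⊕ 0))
((-5 ⊗ 0) ⊗ (-3 ⊕ 0)) = -8

Expand innermost to outermost. Recall ⊕ takes the minimum of its arguments and ⊗ takes their sum. Working out the expression ((-5 ⊗ 0) ⊗ (-3 ⊕ 0)) gives -8.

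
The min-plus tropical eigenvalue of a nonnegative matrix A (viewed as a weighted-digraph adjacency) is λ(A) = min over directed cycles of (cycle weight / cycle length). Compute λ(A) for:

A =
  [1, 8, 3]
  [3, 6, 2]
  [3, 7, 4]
λ(A) = 1

Enumerate directed cycles and compute their means (weight / length). Sample:
  cycle 0 → 0: weight = 1, length = 1, mean = 1/1 ≈ 1.000
  cycle 1 → 1: weight = 6, length = 1, mean = 6/1 ≈ 6.000
  cycle 2 → 2: weight = 4, length = 1, mean = 4/1 ≈ 4.000
  cycle 0 → 1 → 0: weight = 11, length = 2, mean = 11/2 ≈ 5.500
  cycle 0 → 2 → 0: weight = 6, length = 2, mean = 6/2 ≈ 3.000
  cycle 1 → 0 → 1: weight = 11, length = 2, mean = 11/2 ≈ 5.500
Minimum mean = 1.000, attained e.g. along the cycle 0 → 0 with weight 1 and length 1. So λ(A) = 1/1 = 1.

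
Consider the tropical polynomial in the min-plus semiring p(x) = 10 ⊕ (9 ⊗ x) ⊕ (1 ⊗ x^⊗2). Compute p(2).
p(2) = 5

A tropical monomial a ⊗ x^⊗i evaluates to a + i · x. Evaluating each term at x = 2:
  Term 0 contributes 10 + 0 · 2 = 10
  Term 1 contributes 9 + 1 · 2 = 11
  Term 2 contributes 1 + 2 · 2 = 5
p(2) = ⊕ of these = min[10, 11, 5] = 5.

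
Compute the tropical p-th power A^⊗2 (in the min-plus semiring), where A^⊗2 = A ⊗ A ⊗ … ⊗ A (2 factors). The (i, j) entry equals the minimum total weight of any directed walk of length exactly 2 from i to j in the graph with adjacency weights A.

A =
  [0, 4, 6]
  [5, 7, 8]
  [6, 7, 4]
A^⊗2 =
  [0, 4, 6]
  [5, 9, 11]
  [6, 10, 8]

Each entry (A^⊗2)_ij equals the minimum over all length-2 walks i = v_0 → v_1 → … → v_2 = j of Σ_t A[v_t][v_{t+1}]. For example, for (i, j) = (0, 2) we minimise over 3 possible intermediate vertex sequences; the minimum is 6, attained along the walk 0 → 0 → 2.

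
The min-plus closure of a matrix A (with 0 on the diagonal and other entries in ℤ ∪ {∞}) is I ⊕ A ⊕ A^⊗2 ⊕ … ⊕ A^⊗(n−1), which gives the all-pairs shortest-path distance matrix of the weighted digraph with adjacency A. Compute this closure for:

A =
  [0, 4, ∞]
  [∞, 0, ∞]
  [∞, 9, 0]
Closure =
  [0, 4, ∞]
  [∞, 0, ∞]
  [∞, 9, 0]

This is the Floyd-Warshall all-pairs shortest-path computation. For each intermediate vertex k = 0, 1, …, 2, update dist[i][j] ← min(dist[i][j], dist[i][k] + dist[k][j]). The final matrix gives, for each (i, j), the minimum total weight of any directed path from i to j (possibly empty when i = j).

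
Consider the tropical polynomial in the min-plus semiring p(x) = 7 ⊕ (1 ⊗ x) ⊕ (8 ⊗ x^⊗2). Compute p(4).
p(4) = 5

A tropical monomial a ⊗ x^⊗i evaluates to a + i · x. Evaluating each term at x = 4:
  Term 0 contributes 7 + 0 · 4 = 7
  Term 1 contributes 1 + 1 · 4 = 5
  Term 2 contributes 8 + 2 · 4 = 16
p(4) = ⊕ of these = min[7, 5, 16] = 5.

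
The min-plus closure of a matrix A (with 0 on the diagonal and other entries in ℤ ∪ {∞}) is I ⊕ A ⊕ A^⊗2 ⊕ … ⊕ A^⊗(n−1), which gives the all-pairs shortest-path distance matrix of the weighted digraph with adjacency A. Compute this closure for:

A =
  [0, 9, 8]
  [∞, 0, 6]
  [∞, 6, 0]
Closure =
  [0, 9, 8]
  [∞, 0, 6]
  [∞, 6, 0]

This is the Floyd-Warshall all-pairs shortest-path computation. For each intermediate vertex k = 0, 1, …, 2, update dist[i][j] ← min(dist[i][j], dist[i][k] + dist[k][j]). The final matrix gives, for each (i, j), the minimum total weight of any directed path from i to j (possibly empty when i = j).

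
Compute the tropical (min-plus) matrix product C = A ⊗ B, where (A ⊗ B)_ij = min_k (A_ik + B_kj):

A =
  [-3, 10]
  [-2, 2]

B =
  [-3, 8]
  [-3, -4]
A ⊗ B =
  [-6, 5]
  [-5, -2]

Apply the min-plus product entry-by-entry:
  C[0][0] = min over k of (A[0][0] + B[0][0] = -3 + -3 = -6, A[0][1] + B[1][0] = 10 + -3 = 7) = -6 (attained at k = 0)
  C[0][1] = min over k of (A[0][0] + B[0][1] = -3 + 8 = 5, A[0][1] + B[1][1] = 10 + -4 = 6) = 5 (attained at k = 0)
  C[1][0] = min over k of (A[1][0] + B[0][0] = -2 + -3 = -5, A[1][1] + B[1][0] = 2 + -3 = -1) = -5 (attained at k = 0)
  C[1][1] = min over k of (A[1][0] + B[0][1] = -2 + 8 = 6, A[1][1] + B[1][1] = 2 + -4 = -2) = -2 (attained at k = 1)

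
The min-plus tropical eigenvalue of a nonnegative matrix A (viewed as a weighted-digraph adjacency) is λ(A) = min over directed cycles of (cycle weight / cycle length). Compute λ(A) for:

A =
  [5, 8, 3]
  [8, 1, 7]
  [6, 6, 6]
λ(A) = 1

Enumerate directed cycles and compute their means (weight / length). Sample:
  cycle 0 → 0: weight = 5, length = 1, mean = 5/1 ≈ 5.000
  cycle 1 → 1: weight = 1, length = 1, mean = 1/1 ≈ 1.000
  cycle 2 → 2: weight = 6, length = 1, mean = 6/1 ≈ 6.000
  cycle 0 → 1 → 0: weight = 16, length = 2, mean = 16/2 ≈ 8.000
  cycle 0 → 2 → 0: weight = 9, length = 2, mean = 9/2 ≈ 4.500
  cycle 1 → 0 → 1: weight = 16, length = 2, mean = 16/2 ≈ 8.000
Minimum mean = 1.000, attained e.g. along the cycle 1 → 1 with weight 1 and length 1. So λ(A) = 1/1 = 1.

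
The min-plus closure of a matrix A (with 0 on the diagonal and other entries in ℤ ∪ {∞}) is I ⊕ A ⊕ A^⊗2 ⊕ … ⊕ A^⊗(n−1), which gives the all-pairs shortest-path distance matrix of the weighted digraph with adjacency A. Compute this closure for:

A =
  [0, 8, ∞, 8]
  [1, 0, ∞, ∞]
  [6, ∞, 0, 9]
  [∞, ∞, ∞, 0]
Closure =
  [0, 8, ∞, 8]
  [1, 0, ∞, 9]
  [6, 14, 0, 9]
  [∞, ∞, ∞, 0]

This is the Floyd-Warshall all-pairs shortest-path computation. For each intermediate vertex k = 0, 1, …, 3, update dist[i][j] ← min(dist[i][j], dist[i][k] + dist[k][j]). The final matrix gives, for each (i, j), the minimum total weight of any directed path from i to j (possibly empty when i = j).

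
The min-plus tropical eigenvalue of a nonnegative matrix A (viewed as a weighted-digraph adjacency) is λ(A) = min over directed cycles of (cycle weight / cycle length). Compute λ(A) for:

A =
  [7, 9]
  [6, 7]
λ(A) = 7

Enumerate directed cycles and compute their means (weight / length). Sample:
  cycle 0 → 0: weight = 7, length = 1, mean = 7/1 ≈ 7.000
  cycle 1 → 1: weight = 7, length = 1, mean = 7/1 ≈ 7.000
  cycle 0 → 1 → 0: weight = 15, length = 2, mean = 15/2 ≈ 7.500
  cycle 1 → 0 → 1: weight = 15, length = 2, mean = 15/2 ≈ 7.500
Minimum mean = 7.000, attained e.g. along the cycle 0 → 0 with weight 7 and length 1. So λ(A) = 7/1 = 7.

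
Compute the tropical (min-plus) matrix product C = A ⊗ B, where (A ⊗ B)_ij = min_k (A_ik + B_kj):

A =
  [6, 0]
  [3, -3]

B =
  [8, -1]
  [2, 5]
A ⊗ B =
  [2, 5]
  [-1, 2]

Apply the min-plus product entry-by-entry:
  C[0][0] = min over k of (A[0][0] + B[0][0] = 6 + 8 = 14, A[0][1] + B[1][0] = 0 + 2 = 2) = 2 (attained at k = 1)
  C[0][1] = min over k of (A[0][0] + B[0][1] = 6 + -1 = 5, A[0][1] + B[1][1] = 0 + 5 = 5) = 5 (attained at k = 0)
  C[1][0] = min over k of (A[1][0] + B[0][0] = 3 + 8 = 11, A[1][1] + B[1][0] = -3 + 2 = -1) = -1 (attained at k = 1)
  C[1][1] = min over k of (A[1][0] + B[0][1] = 3 + -1 = 2, A[1][1] + B[1][1] = -3 + 5 = 2) = 2 (attained at k = 0)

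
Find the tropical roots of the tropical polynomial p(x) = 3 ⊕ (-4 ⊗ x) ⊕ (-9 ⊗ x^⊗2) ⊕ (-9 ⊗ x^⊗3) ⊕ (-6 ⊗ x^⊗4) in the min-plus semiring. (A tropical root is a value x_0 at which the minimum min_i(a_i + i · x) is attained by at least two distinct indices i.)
Roots: {-3, 0, 5, 7}

Each tropical root is a break point of the lower envelope of the lines y = a_i + i · x (there are 5 lines, with slopes 0, 1, ..., 4). Only the lines that attain the minimum somewhere contribute to roots; other lines are dominated. Here the surviving (envelope) indices are i = 4, i = 3, i = 2, i = 1, i = 0.
Intersections between consecutive envelope lines give the roots: for adjacent envelope indices i < j the intersection is x = (a_i − a_j) / (j − i). Reading off the sorted break points: {-3, 0, 5, 7}.
Verification: at each break x_0, at least two indices attain the minimum of min_i(a_i + i · x_0).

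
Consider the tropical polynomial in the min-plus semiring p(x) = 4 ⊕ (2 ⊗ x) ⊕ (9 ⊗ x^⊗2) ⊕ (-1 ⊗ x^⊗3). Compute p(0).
p(0) = -1

A tropical monomial a ⊗ x^⊗i evaluates to a + i · x. Evaluating each term at x = 0:
  Term 0 contributes 4 + 0 · 0 = 4
  Term 1 contributes 2 + 1 · 0 = 2
  Term 2 contributes 9 + 2 · 0 = 9
  Term 3 contributes -1 + 3 · 0 = -1
p(0) = ⊕ of these = min[4, 2, 9, -1] = -1.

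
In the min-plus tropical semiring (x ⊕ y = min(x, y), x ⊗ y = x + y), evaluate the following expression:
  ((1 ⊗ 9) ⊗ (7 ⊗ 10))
((1 ⊗ 9) ⊗ (7 ⊗ 10)) = 27

Expand innermost to outermost. Recall ⊕ takes the minimum of its arguments and ⊗ takes their sum. Working out the expression ((1 ⊗ 9) ⊗ (7 ⊗ 10)) gives 27.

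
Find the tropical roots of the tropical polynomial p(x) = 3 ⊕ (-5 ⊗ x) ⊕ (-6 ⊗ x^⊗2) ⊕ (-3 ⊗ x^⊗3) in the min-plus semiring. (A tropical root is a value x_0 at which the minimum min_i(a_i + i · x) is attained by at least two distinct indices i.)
Roots: {-3, 1, 8}

Each tropical root is a break point of the lower envelope of the lines y = a_i + i · x (there are 4 lines, with slopes 0, 1, ..., 3). Only the lines that attain the minimum somewhere contribute to roots; other lines are dominated. Here the surviving (envelope) indices are i = 3, i = 2, i = 1, i = 0.
Intersections between consecutive envelope lines give the roots: for adjacent envelope indices i < j the intersection is x = (a_i − a_j) / (j − i). Reading off the sorted break points: {-3, 1, 8}.
Verification: at each break x_0, at least two indices attain the minimum of min_i(a_i + i · x_0).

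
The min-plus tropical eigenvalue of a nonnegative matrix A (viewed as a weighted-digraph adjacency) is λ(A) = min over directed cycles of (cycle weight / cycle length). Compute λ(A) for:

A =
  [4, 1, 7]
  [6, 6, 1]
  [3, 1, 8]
λ(A) = 1

Enumerate directed cycles and compute their means (weight / length). Sample:
  cycle 0 → 0: weight = 4, length = 1, mean = 4/1 ≈ 4.000
  cycle 1 → 1: weight = 6, length = 1, mean = 6/1 ≈ 6.000
  cycle 2 → 2: weight = 8, length = 1, mean = 8/1 ≈ 8.000
  cycle 0 → 1 → 0: weight = 7, length = 2, mean = 7/2 ≈ 3.500
  cycle 0 → 2 → 0: weight = 10, length = 2, mean = 10/2 ≈ 5.000
  cycle 1 → 0 → 1: weight = 7, length = 2, mean = 7/2 ≈ 3.500
Minimum mean = 1.000, attained e.g. along the cycle 1 → 2 → 1 with weight 2 and length 2. So λ(A) = 2/2 = 1.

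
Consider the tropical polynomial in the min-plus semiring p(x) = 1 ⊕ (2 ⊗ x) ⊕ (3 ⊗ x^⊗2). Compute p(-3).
p(-3) = -3

A tropical monomial a ⊗ x^⊗i evaluates to a + i · x. Evaluating each term at x = -3:
  Term 0 contributes 1 + 0 · -3 = 1
  Term 1 contributes 2 + 1 · -3 = -1
  Term 2 contributes 3 + 2 · -3 = -3
p(-3) = ⊕ of these = min[1, -1, -3] = -3.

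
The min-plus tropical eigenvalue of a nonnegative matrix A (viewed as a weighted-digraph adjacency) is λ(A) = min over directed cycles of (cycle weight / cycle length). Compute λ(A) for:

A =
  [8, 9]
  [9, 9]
λ(A) = 8

Enumerate directed cycles and compute their means (weight / length). Sample:
  cycle 0 → 0: weight = 8, length = 1, mean = 8/1 ≈ 8.000
  cycle 1 → 1: weight = 9, length = 1, mean = 9/1 ≈ 9.000
  cycle 0 → 1 → 0: weight = 18, length = 2, mean = 18/2 ≈ 9.000
  cycle 1 → 0 → 1: weight = 18, length = 2, mean = 18/2 ≈ 9.000
Minimum mean = 8.000, attained e.g. along the cycle 0 → 0 with weight 8 and length 1. So λ(A) = 8/1 = 8.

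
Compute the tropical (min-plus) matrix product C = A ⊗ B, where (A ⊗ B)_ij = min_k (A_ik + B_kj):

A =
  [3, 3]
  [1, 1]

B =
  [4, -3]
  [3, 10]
A ⊗ B =
  [6, 0]
  [4, -2]

Apply the min-plus product entry-by-entry:
  C[0][0] = min over k of (A[0][0] + B[0][0] = 3 + 4 = 7, A[0][1] + B[1][0] = 3 + 3 = 6) = 6 (attained at k = 1)
  C[0][1] = min over k of (A[0][0] + B[0][1] = 3 + -3 = 0, A[0][1] + B[1][1] = 3 + 10 = 13) = 0 (attained at k = 0)
  C[1][0] = min over k of (A[1][0] + B[0][0] = 1 + 4 = 5, A[1][1] + B[1][0] = 1 + 3 = 4) = 4 (attained at k = 1)
  C[1][1] = min over k of (A[1][0] + B[0][1] = 1 + -3 = -2, A[1][1] + B[1][1] = 1 + 10 = 11) = -2 (attained at k = 0)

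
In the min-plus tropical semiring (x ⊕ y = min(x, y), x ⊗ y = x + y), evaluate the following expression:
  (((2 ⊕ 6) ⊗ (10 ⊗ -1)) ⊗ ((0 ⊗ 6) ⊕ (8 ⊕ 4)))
(((2 ⊕ 6) ⊗ (10 ⊗ -1)) ⊗ ((0 ⊗ 6) ⊕ (8 ⊕ 4))) = 15

Expand innermost to outermost. Recall ⊕ takes the minimum of its arguments and ⊗ takes their sum. Working out the expression (((2 ⊕ 6) ⊗ (10 ⊗ -1)) ⊗ ((0 ⊗ 6) ⊕ (8 ⊕ 4))) gives 15.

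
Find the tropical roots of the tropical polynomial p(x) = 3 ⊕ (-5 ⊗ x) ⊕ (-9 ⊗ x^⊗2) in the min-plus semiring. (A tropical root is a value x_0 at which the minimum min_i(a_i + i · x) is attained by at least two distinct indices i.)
Roots: {4, 8}

Each tropical root is a break point of the lower envelope of the lines y = a_i + i · x (there are 3 lines, with slopes 0, 1, ..., 2). Only the lines that attain the minimum somewhere contribute to roots; other lines are dominated. Here the surviving (envelope) indices are i = 2, i = 1, i = 0.
Intersections between consecutive envelope lines give the roots: for adjacent envelope indices i < j the intersection is x = (a_i − a_j) / (j − i). Reading off the sorted break points: {4, 8}.
Verification: at each break x_0, at least two indices attain the minimum of min_i(a_i + i · x_0).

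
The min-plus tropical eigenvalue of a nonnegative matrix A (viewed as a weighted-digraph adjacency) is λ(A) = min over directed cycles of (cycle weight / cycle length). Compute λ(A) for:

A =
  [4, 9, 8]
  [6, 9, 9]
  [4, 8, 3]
λ(A) = 3

Enumerate directed cycles and compute their means (weight / length). Sample:
  cycle 0 → 0: weight = 4, length = 1, mean = 4/1 ≈ 4.000
  cycle 1 → 1: weight = 9, length = 1, mean = 9/1 ≈ 9.000
  cycle 2 → 2: weight = 3, length = 1, mean = 3/1 ≈ 3.000
  cycle 0 → 1 → 0: weight = 15, length = 2, mean = 15/2 ≈ 7.500
  cycle 0 → 2 → 0: weight = 12, length = 2, mean = 12/2 ≈ 6.000
  cycle 1 → 0 → 1: weight = 15, length = 2, mean = 15/2 ≈ 7.500
Minimum mean = 3.000, attained e.g. along the cycle 2 → 2 with weight 3 and length 1. So λ(A) = 3/1 = 3.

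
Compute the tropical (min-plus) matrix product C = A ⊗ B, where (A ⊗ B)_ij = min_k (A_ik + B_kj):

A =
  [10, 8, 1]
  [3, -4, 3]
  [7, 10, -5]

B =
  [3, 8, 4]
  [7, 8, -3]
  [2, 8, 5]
A ⊗ B =
  [3, 9, 5]
  [3, 4, -7]
  [-3, 3, 0]

Apply the min-plus product entry-by-entry:
  C[0][0] = min over k of (A[0][0] + B[0][0] = 10 + 3 = 13, A[0][1] + B[1][0] = 8 + 7 = 15, A[0][2] + B[2][0] = 1 + 2 = 3) = 3 (attained at k = 2)
  C[0][1] = min over k of (A[0][0] + B[0][1] = 10 + 8 = 18, A[0][1] + B[1][1] = 8 + 8 = 16, A[0][2] + B[2][1] = 1 + 8 = 9) = 9 (attained at k = 2)
  C[0][2] = min over k of (A[0][0] + B[0][2] = 10 + 4 = 14, A[0][1] + B[1][2] = 8 + -3 = 5, A[0][2] + B[2][2] = 1 + 5 = 6) = 5 (attained at k = 1)
  C[1][0] = min over k of (A[1][0] + B[0][0] = 3 + 3 = 6, A[1][1] + B[1][0] = -4 + 7 = 3, A[1][2] + B[2][0] = 3 + 2 = 5) = 3 (attained at k = 1)
  C[1][1] = min over k of (A[1][0] + B[0][1] = 3 + 8 = 11, A[1][1] + B[1][1] = -4 + 8 = 4, A[1][2] + B[2][1] = 3 + 8 = 11) = 4 (attained at k = 1)
  C[1][2] = min over k of (A[1][0] + B[0][2] = 3 + 4 = 7, A[1][1] + B[1][2] = -4 + -3 = -7, A[1][2] + B[2][2] = 3 + 5 = 8) = -7 (attained at k = 1)
  C[2][0] = min over k of (A[2][0] + B[0][0] = 7 + 3 = 10, A[2][1] + B[1][0] = 10 + 7 = 17, A[2][2] + B[2][0] = -5 + 2 = -3) = -3 (attained at k = 2)
  C[2][1] = min over k of (A[2][0] + B[0][1] = 7 + 8 = 15, A[2][1] + B[1][1] = 10 + 8 = 18, A[2][2] + B[2][1] = -5 + 8 = 3) = 3 (attained at k = 2)
  C[2][2] = min over k of (A[2][0] + B[0][2] = 7 + 4 = 11, A[2][1] + B[1][2] = 10 + -3 = 7, A[2][2] + B[2][2] = -5 + 5 = 0) = 0 (attained at k = 2)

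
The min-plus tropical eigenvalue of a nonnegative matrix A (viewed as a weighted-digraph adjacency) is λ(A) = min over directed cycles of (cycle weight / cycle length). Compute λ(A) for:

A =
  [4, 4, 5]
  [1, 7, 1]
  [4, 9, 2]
λ(A) = 2

Enumerate directed cycles and compute their means (weight / length). Sample:
  cycle 0 → 0: weight = 4, length = 1, mean = 4/1 ≈ 4.000
  cycle 1 → 1: weight = 7, length = 1, mean = 7/1 ≈ 7.000
  cycle 2 → 2: weight = 2, length = 1, mean = 2/1 ≈ 2.000
  cycle 0 → 1 → 0: weight = 5, length = 2, mean = 5/2 ≈ 2.500
  cycle 0 → 2 → 0: weight = 9, length = 2, mean = 9/2 ≈ 4.500
  cycle 1 → 0 → 1: weight = 5, length = 2, mean = 5/2 ≈ 2.500
Minimum mean = 2.000, attained e.g. along the cycle 2 → 2 with weight 2 and length 1. So λ(A) = 2/1 = 2.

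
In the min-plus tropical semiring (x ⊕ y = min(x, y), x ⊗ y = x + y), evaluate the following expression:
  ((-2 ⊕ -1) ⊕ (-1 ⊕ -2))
((-2 ⊕ -1) ⊕ (-1 ⊕ -2)) = -2

Expand innermost to outermost. Recall ⊕ takes the minimum of its arguments and ⊗ takes their sum. Working out the expression ((-2 ⊕ -1) ⊕ (-1 ⊕ -2)) gives -2.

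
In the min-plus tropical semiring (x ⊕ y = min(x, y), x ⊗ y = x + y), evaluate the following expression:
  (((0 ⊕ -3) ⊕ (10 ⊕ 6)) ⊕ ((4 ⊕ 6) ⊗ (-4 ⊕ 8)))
(((0 ⊕ -3) ⊕ (10 ⊕ 6)) ⊕ ((4 ⊕ 6) ⊗ (-4 ⊕ 8))) = -3

Expand innermost to outermost. Recall ⊕ takes the minimum of its arguments and ⊗ takes their sum. Working out the expression (((0 ⊕ -3) ⊕ (10 ⊕ 6)) ⊕ ((4 ⊕ 6) ⊗ (-4 ⊕ 8))) gives -3.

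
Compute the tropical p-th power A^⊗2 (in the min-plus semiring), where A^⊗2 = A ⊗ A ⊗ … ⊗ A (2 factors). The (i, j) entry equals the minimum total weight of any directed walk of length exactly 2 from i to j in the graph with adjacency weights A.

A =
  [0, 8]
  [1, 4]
A^⊗2 =
  [0, 8]
  [1, 8]

Each entry (A^⊗2)_ij equals the minimum over all length-2 walks i = v_0 → v_1 → … → v_2 = j of Σ_t A[v_t][v_{t+1}]. For example, for (i, j) = (0, 1) we minimise over 2 possible intermediate vertex sequences; the minimum is 8, attained along the walk 0 → 0 → 1.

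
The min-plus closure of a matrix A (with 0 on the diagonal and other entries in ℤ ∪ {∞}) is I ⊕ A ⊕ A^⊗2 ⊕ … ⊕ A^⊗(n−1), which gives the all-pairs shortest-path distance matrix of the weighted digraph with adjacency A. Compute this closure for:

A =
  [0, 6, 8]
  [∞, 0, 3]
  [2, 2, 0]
Closure =
  [0, 6, 8]
  [5, 0, 3]
  [2, 2, 0]

This is the Floyd-Warshall all-pairs shortest-path computation. For each intermediate vertex k = 0, 1, …, 2, update dist[i][j] ← min(dist[i][j], dist[i][k] + dist[k][j]). The final matrix gives, for each (i, j), the minimum total weight of any directed path from i to j (possibly empty when i = j).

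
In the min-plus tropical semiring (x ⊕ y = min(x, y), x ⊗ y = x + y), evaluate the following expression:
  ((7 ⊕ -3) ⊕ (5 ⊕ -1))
((7 ⊕ -3) ⊕ (5 ⊕ -1)) = -3

Expand innermost to outermost. Recall ⊕ takes the minimum of its arguments and ⊗ takes their sum. Working out the expression ((7 ⊕ -3) ⊕ (5 ⊕ -1)) gives -3.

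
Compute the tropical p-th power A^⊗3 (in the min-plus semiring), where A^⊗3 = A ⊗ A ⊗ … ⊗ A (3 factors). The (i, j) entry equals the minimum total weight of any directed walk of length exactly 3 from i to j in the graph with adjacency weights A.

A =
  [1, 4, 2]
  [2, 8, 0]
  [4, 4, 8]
A^⊗3 =
  [3, 6, 4]
  [4, 7, 4]
  [6, 8, 7]

Each entry (A^⊗3)_ij equals the minimum over all length-3 walks i = v_0 → v_1 → … → v_3 = j of Σ_t A[v_t][v_{t+1}]. For example, for (i, j) = (0, 2) we minimise over 9 possible intermediate vertex sequences; the minimum is 4, attained along the walk 0 → 0 → 0 → 2.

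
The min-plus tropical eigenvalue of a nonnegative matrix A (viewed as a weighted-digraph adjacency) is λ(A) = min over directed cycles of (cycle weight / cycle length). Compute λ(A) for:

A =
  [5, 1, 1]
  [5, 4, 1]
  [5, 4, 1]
λ(A) = 1

Enumerate directed cycles and compute their means (weight / length). Sample:
  cycle 0 → 0: weight = 5, length = 1, mean = 5/1 ≈ 5.000
  cycle 1 → 1: weight = 4, length = 1, mean = 4/1 ≈ 4.000
  cycle 2 → 2: weight = 1, length = 1, mean = 1/1 ≈ 1.000
  cycle 0 → 1 → 0: weight = 6, length = 2, mean = 6/2 ≈ 3.000
  cycle 0 → 2 → 0: weight = 6, length = 2, mean = 6/2 ≈ 3.000
  cycle 1 → 0 → 1: weight = 6, length = 2, mean = 6/2 ≈ 3.000
Minimum mean = 1.000, attained e.g. along the cycle 2 → 2 with weight 1 and length 1. So λ(A) = 1/1 = 1.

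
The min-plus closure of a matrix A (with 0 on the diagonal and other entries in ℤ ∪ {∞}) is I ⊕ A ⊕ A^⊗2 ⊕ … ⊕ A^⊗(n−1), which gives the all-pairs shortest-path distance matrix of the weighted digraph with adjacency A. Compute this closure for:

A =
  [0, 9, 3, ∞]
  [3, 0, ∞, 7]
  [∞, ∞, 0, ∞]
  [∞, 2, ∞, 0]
Closure =
  [0, 9, 3, 16]
  [3, 0, 6, 7]
  [∞, ∞, 0, ∞]
  [5, 2, 8, 0]

This is the Floyd-Warshall all-pairs shortest-path computation. For each intermediate vertex k = 0, 1, …, 3, update dist[i][j] ← min(dist[i][j], dist[i][k] + dist[k][j]). The final matrix gives, for each (i, j), the minimum total weight of any directed path from i to j (possibly empty when i = j).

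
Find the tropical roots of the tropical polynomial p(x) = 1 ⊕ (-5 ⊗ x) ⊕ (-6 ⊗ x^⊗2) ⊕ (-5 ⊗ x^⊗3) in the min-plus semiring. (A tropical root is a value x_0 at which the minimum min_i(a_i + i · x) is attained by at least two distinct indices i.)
Roots: {-1, 1, 6}

Each tropical root is a break point of the lower envelope of the lines y = a_i + i · x (there are 4 lines, with slopes 0, 1, ..., 3). Only the lines that attain the minimum somewhere contribute to roots; other lines are dominated. Here the surviving (envelope) indices are i = 3, i = 2, i = 1, i = 0.
Intersections between consecutive envelope lines give the roots: for adjacent envelope indices i < j the intersection is x = (a_i − a_j) / (j − i). Reading off the sorted break points: {-1, 1, 6}.
Verification: at each break x_0, at least two indices attain the minimum of min_i(a_i + i · x_0).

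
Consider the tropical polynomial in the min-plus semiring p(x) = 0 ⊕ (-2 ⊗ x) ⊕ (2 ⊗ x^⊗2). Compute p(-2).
p(-2) = -4

A tropical monomial a ⊗ x^⊗i evaluates to a + i · x. Evaluating each term at x = -2:
  Term 0 contributes 0 + 0 · -2 = 0
  Term 1 contributes -2 + 1 · -2 = -4
  Term 2 contributes 2 + 2 · -2 = -2
p(-2) = ⊕ of these = min[0, -4, -2] = -4.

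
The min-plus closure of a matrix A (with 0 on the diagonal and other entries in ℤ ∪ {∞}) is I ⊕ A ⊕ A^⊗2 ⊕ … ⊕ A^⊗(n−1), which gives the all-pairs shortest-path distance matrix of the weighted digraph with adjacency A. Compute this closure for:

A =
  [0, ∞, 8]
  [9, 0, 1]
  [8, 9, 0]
Closure =
  [0, 17, 8]
  [9, 0, 1]
  [8, 9, 0]

This is the Floyd-Warshall all-pairs shortest-path computation. For each intermediate vertex k = 0, 1, …, 2, update dist[i][j] ← min(dist[i][j], dist[i][k] + dist[k][j]). The final matrix gives, for each (i, j), the minimum total weight of any directed path from i to j (possibly empty when i = j).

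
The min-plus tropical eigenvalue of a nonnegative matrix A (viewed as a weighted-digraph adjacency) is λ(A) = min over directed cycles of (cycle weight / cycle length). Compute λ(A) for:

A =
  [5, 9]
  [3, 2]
λ(A) = 2

Enumerate directed cycles and compute their means (weight / length). Sample:
  cycle 0 → 0: weight = 5, length = 1, mean = 5/1 ≈ 5.000
  cycle 1 → 1: weight = 2, length = 1, mean = 2/1 ≈ 2.000
  cycle 0 → 1 → 0: weight = 12, length = 2, mean = 12/2 ≈ 6.000
  cycle 1 → 0 → 1: weight = 12, length = 2, mean = 12/2 ≈ 6.000
Minimum mean = 2.000, attained e.g. along the cycle 1 → 1 with weight 2 and length 1. So λ(A) = 2/1 = 2.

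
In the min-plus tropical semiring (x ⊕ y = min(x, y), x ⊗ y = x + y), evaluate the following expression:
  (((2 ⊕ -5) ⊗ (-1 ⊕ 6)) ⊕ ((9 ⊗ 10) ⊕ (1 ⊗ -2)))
(((2 ⊕ -5) ⊗ (-1 ⊕ 6)) ⊕ ((9 ⊗ 10) ⊕ (1 ⊗ -2))) = -6

Expand innermost to outermost. Recall ⊕ takes the minimum of its arguments and ⊗ takes their sum. Working out the expression (((2 ⊕ -5) ⊗ (-1 ⊕ 6)) ⊕ ((9 ⊗ 10) ⊕ (1 ⊗ -2))) gives -6.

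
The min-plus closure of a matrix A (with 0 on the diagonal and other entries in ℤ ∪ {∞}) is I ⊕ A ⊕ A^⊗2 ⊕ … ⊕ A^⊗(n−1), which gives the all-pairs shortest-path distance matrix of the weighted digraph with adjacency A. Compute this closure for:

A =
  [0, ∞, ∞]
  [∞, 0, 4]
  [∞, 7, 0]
Closure =
  [0, ∞, ∞]
  [∞, 0, 4]
  [∞, 7, 0]

This is the Floyd-Warshall all-pairs shortest-path computation. For each intermediate vertex k = 0, 1, …, 2, update dist[i][j] ← min(dist[i][j], dist[i][k] + dist[k][j]). The final matrix gives, for each (i, j), the minimum total weight of any directed path from i to j (possibly empty when i = j).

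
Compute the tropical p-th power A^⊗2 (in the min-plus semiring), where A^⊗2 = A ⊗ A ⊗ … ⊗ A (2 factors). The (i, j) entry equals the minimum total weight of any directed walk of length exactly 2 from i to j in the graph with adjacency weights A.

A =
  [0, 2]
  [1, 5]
A^⊗2 =
  [0, 2]
  [1, 3]

Each entry (A^⊗2)_ij equals the minimum over all length-2 walks i = v_0 → v_1 → … → v_2 = j of Σ_t A[v_t][v_{t+1}]. For example, for (i, j) = (0, 1) we minimise over 2 possible intermediate vertex sequences; the minimum is 2, attained along the walk 0 → 0 → 1.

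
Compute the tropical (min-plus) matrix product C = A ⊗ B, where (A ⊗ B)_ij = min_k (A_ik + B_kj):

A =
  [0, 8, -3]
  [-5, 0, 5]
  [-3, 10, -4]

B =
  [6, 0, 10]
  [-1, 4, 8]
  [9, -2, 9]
A ⊗ B =
  [6, -5, 6]
  [-1, -5, 5]
  [3, -6, 5]

Apply the min-plus product entry-by-entry:
  C[0][0] = min over k of (A[0][0] + B[0][0] = 0 + 6 = 6, A[0][1] + B[1][0] = 8 + -1 = 7, A[0][2] + B[2][0] = -3 + 9 = 6) = 6 (attained at k = 0)
  C[0][1] = min over k of (A[0][0] + B[0][1] = 0 + 0 = 0, A[0][1] + B[1][1] = 8 + 4 = 12, A[0][2] + B[2][1] = -3 + -2 = -5) = -5 (attained at k = 2)
  C[0][2] = min over k of (A[0][0] + B[0][2] = 0 + 10 = 10, A[0][1] + B[1][2] = 8 + 8 = 16, A[0][2] + B[2][2] = -3 + 9 = 6) = 6 (attained at k = 2)
  C[1][0] = min over k of (A[1][0] + B[0][0] = -5 + 6 = 1, A[1][1] + B[1][0] = 0 + -1 = -1, A[1][2] + B[2][0] = 5 + 9 = 14) = -1 (attained at k = 1)
  C[1][1] = min over k of (A[1][0] + B[0][1] = -5 + 0 = -5, A[1][1] + B[1][1] = 0 + 4 = 4, A[1][2] + B[2][1] = 5 + -2 = 3) = -5 (attained at k = 0)
  C[1][2] = min over k of (A[1][0] + B[0][2] = -5 + 10 = 5, A[1][1] + B[1][2] = 0 + 8 = 8, A[1][2] + B[2][2] = 5 + 9 = 14) = 5 (attained at k = 0)
  C[2][0] = min over k of (A[2][0] + B[0][0] = -3 + 6 = 3, A[2][1] + B[1][0] = 10 + -1 = 9, A[2][2] + B[2][0] = -4 + 9 = 5) = 3 (attained at k = 0)
  C[2][1] = min over k of (A[2][0] + B[0][1] = -3 + 0 = -3, A[2][1] + B[1][1] = 10 + 4 = 14, A[2][2] + B[2][1] = -4 + -2 = -6) = -6 (attained at k = 2)
  C[2][2] = min over k of (A[2][0] + B[0][2] = -3 + 10 = 7, A[2][1] + B[1][2] = 10 + 8 = 18, A[2][2] + B[2][2] = -4 + 9 = 5) = 5 (attained at k = 2)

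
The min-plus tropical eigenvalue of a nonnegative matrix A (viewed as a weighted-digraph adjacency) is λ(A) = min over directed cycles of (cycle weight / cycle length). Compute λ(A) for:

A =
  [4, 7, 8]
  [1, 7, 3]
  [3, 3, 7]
λ(A) = 3

Enumerate directed cycles and compute their means (weight / length). Sample:
  cycle 0 → 0: weight = 4, length = 1, mean = 4/1 ≈ 4.000
  cycle 1 → 1: weight = 7, length = 1, mean = 7/1 ≈ 7.000
  cycle 2 → 2: weight = 7, length = 1, mean = 7/1 ≈ 7.000
  cycle 0 → 1 → 0: weight = 8, length = 2, mean = 8/2 ≈ 4.000
  cycle 0 → 2 → 0: weight = 11, length = 2, mean = 11/2 ≈ 5.500
  cycle 1 → 0 → 1: weight = 8, length = 2, mean = 8/2 ≈ 4.000
Minimum mean = 3.000, attained e.g. along the cycle 1 → 2 → 1 with weight 6 and length 2. So λ(A) = 6/2 = 3.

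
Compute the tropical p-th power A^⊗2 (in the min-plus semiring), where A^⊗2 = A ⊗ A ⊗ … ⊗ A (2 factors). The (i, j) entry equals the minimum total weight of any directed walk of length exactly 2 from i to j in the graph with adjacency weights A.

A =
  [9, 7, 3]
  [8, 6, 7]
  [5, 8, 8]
A^⊗2 =
  [8, 11, 11]
  [12, 12, 11]
  [13, 12, 8]

Each entry (A^⊗2)_ij equals the minimum over all length-2 walks i = v_0 → v_1 → … → v_2 = j of Σ_t A[v_t][v_{t+1}]. For example, for (i, j) = (0, 2) we minimise over 3 possible intermediate vertex sequences; the minimum is 11, attained along the walk 0 → 2 → 2.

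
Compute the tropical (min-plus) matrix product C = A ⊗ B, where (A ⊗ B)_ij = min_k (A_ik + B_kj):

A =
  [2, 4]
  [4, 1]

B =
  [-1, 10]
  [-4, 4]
A ⊗ B =
  [0, 8]
  [-3, 5]

Apply the min-plus product entry-by-entry:
  C[0][0] = min over k of (A[0][0] + B[0][0] = 2 + -1 = 1, A[0][1] + B[1][0] = 4 + -4 = 0) = 0 (attained at k = 1)
  C[0][1] = min over k of (A[0][0] + B[0][1] = 2 + 10 = 12, A[0][1] + B[1][1] = 4 + 4 = 8) = 8 (attained at k = 1)
  C[1][0] = min over k of (A[1][0] + B[0][0] = 4 + -1 = 3, A[1][1] + B[1][0] = 1 + -4 = -3) = -3 (attained at k = 1)
  C[1][1] = min over k of (A[1][0] + B[0][1] = 4 + 10 = 14, A[1][1] + B[1][1] = 1 + 4 = 5) = 5 (attained at k = 1)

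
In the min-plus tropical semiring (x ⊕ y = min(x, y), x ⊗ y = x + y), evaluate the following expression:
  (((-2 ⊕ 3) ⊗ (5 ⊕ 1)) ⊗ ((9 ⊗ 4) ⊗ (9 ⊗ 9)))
(((-2 ⊕ 3) ⊗ (5 ⊕ 1)) ⊗ ((9 ⊗ 4) ⊗ (9 ⊗ 9))) = 30

Expand innermost to outermost. Recall ⊕ takes the minimum of its arguments and ⊗ takes their sum. Working out the expression (((-2 ⊕ 3) ⊗ (5 ⊕ 1)) ⊗ ((9 ⊗ 4) ⊗ (9 ⊗ 9))) gives 30.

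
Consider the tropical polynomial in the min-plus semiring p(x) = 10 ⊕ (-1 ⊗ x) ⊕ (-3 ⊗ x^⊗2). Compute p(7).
p(7) = 6

A tropical monomial a ⊗ x^⊗i evaluates to a + i · x. Evaluating each term at x = 7:
  Term 0 contributes 10 + 0 · 7 = 10
  Term 1 contributes -1 + 1 · 7 = 6
  Term 2 contributes -3 + 2 · 7 = 11
p(7) = ⊕ of these = min[10, 6, 11] = 6.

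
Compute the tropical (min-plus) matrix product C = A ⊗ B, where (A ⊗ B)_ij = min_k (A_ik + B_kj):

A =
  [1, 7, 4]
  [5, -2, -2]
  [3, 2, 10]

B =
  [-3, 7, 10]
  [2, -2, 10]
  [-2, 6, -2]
A ⊗ B =
  [-2, 5, 2]
  [-4, -4, -4]
  [0, 0, 8]

Apply the min-plus product entry-by-entry:
  C[0][0] = min over k of (A[0][0] + B[0][0] = 1 + -3 = -2, A[0][1] + B[1][0] = 7 + 2 = 9, A[0][2] + B[2][0] = 4 + -2 = 2) = -2 (attained at k = 0)
  C[0][1] = min over k of (A[0][0] + B[0][1] = 1 + 7 = 8, A[0][1] + B[1][1] = 7 + -2 = 5, A[0][2] + B[2][1] = 4 + 6 = 10) = 5 (attained at k = 1)
  C[0][2] = min over k of (A[0][0] + B[0][2] = 1 + 10 = 11, A[0][1] + B[1][2] = 7 + 10 = 17, A[0][2] + B[2][2] = 4 + -2 = 2) = 2 (attained at k = 2)
  C[1][0] = min over k of (A[1][0] + B[0][0] = 5 + -3 = 2, A[1][1] + B[1][0] = -2 + 2 = 0, A[1][2] + B[2][0] = -2 + -2 = -4) = -4 (attained at k = 2)
  C[1][1] = min over k of (A[1][0] + B[0][1] = 5 + 7 = 12, A[1][1] + B[1][1] = -2 + -2 = -4, A[1][2] + B[2][1] = -2 + 6 = 4) = -4 (attained at k = 1)
  C[1][2] = min over k of (A[1][0] + B[0][2] = 5 + 10 = 15, A[1][1] + B[1][2] = -2 + 10 = 8, A[1][2] + B[2][2] = -2 + -2 = -4) = -4 (attained at k = 2)
  C[2][0] = min over k of (A[2][0] + B[0][0] = 3 + -3 = 0, A[2][1] + B[1][0] = 2 + 2 = 4, A[2][2] + B[2][0] = 10 + -2 = 8) = 0 (attained at k = 0)
  C[2][1] = min over k of (A[2][0] + B[0][1] = 3 + 7 = 10, A[2][1] + B[1][1] = 2 + -2 = 0, A[2][2] + B[2][1] = 10 + 6 = 16) = 0 (attained at k = 1)
  C[2][2] = min over k of (A[2][0] + B[0][2] = 3 + 10 = 13, A[2][1] + B[1][2] = 2 + 10 = 12, A[2][2] + B[2][2] = 10 + -2 = 8) = 8 (attained at k = 2)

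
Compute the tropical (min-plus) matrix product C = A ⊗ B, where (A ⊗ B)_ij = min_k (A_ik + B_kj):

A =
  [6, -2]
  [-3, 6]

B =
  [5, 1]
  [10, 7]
A ⊗ B =
  [8, 5]
  [2, -2]

Apply the min-plus product entry-by-entry:
  C[0][0] = min over k of (A[0][0] + B[0][0] = 6 + 5 = 11, A[0][1] + B[1][0] = -2 + 10 = 8) = 8 (attained at k = 1)
  C[0][1] = min over k of (A[0][0] + B[0][1] = 6 + 1 = 7, A[0][1] + B[1][1] = -2 + 7 = 5) = 5 (attained at k = 1)
  C[1][0] = min over k of (A[1][0] + B[0][0] = -3 + 5 = 2, A[1][1] + B[1][0] = 6 + 10 = 16) = 2 (attained at k = 0)
  C[1][1] = min over k of (A[1][0] + B[0][1] = -3 + 1 = -2, A[1][1] + B[1][1] = 6 + 7 = 13) = -2 (attained at k = 0)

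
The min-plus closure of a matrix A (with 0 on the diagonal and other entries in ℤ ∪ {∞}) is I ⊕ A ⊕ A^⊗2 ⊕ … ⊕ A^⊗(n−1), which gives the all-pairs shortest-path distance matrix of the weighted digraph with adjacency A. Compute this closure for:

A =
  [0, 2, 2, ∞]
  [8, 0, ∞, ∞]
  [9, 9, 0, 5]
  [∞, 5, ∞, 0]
Closure =
  [0, 2, 2, 7]
  [8, 0, 10, 15]
  [9, 9, 0, 5]
  [13, 5, 15, 0]

This is the Floyd-Warshall all-pairs shortest-path computation. For each intermediate vertex k = 0, 1, …, 3, update dist[i][j] ← min(dist[i][j], dist[i][k] + dist[k][j]). The final matrix gives, for each (i, j), the minimum total weight of any directed path from i to j (possibly empty when i = j).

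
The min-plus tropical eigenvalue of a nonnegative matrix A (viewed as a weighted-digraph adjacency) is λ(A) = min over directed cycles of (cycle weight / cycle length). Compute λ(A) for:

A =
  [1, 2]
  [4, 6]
λ(A) = 1

Enumerate directed cycles and compute their means (weight / length). Sample:
  cycle 0 → 0: weight = 1, length = 1, mean = 1/1 ≈ 1.000
  cycle 1 → 1: weight = 6, length = 1, mean = 6/1 ≈ 6.000
  cycle 0 → 1 → 0: weight = 6, length = 2, mean = 6/2 ≈ 3.000
  cycle 1 → 0 → 1: weight = 6, length = 2, mean = 6/2 ≈ 3.000
Minimum mean = 1.000, attained e.g. along the cycle 0 → 0 with weight 1 and length 1. So λ(A) = 1/1 = 1.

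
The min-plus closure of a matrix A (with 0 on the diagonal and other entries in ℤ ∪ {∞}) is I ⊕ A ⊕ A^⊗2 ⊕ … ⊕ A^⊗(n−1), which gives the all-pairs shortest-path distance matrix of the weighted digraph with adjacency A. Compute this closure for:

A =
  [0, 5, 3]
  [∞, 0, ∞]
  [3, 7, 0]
Closure =
  [0, 5, 3]
  [∞, 0, ∞]
  [3, 7, 0]

This is the Floyd-Warshall all-pairs shortest-path computation. For each intermediate vertex k = 0, 1, …, 2, update dist[i][j] ← min(dist[i][j], dist[i][k] + dist[k][j]). The final matrix gives, for each (i, j), the minimum total weight of any directed path from i to j (possibly empty when i = j).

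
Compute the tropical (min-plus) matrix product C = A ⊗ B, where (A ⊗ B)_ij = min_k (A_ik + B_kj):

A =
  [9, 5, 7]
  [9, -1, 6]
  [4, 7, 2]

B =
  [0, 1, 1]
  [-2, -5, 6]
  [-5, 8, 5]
A ⊗ B =
  [2, 0, 10]
  [-3, -6, 5]
  [-3, 2, 5]

Apply the min-plus product entry-by-entry:
  C[0][0] = min over k of (A[0][0] + B[0][0] = 9 + 0 = 9, A[0][1] + B[1][0] = 5 + -2 = 3, A[0][2] + B[2][0] = 7 + -5 = 2) = 2 (attained at k = 2)
  C[0][1] = min over k of (A[0][0] + B[0][1] = 9 + 1 = 10, A[0][1] + B[1][1] = 5 + -5 = 0, A[0][2] + B[2][1] = 7 + 8 = 15) = 0 (attained at k = 1)
  C[0][2] = min over k of (A[0][0] + B[0][2] = 9 + 1 = 10, A[0][1] + B[1][2] = 5 + 6 = 11, A[0][2] + B[2][2] = 7 + 5 = 12) = 10 (attained at k = 0)
  C[1][0] = min over k of (A[1][0] + B[0][0] = 9 + 0 = 9, A[1][1] + B[1][0] = -1 + -2 = -3, A[1][2] + B[2][0] = 6 + -5 = 1) = -3 (attained at k = 1)
  C[1][1] = min over k of (A[1][0] + B[0][1] = 9 + 1 = 10, A[1][1] + B[1][1] = -1 + -5 = -6, A[1][2] + B[2][1] = 6 + 8 = 14) = -6 (attained at k = 1)
  C[1][2] = min over k of (A[1][0] + B[0][2] = 9 + 1 = 10, A[1][1] + B[1][2] = -1 + 6 = 5, A[1][2] + B[2][2] = 6 + 5 = 11) = 5 (attained at k = 1)
  C[2][0] = min over k of (A[2][0] + B[0][0] = 4 + 0 = 4, A[2][1] + B[1][0] = 7 + -2 = 5, A[2][2] + B[2][0] = 2 + -5 = -3) = -3 (attained at k = 2)
  C[2][1] = min over k of (A[2][0] + B[0][1] = 4 + 1 = 5, A[2][1] + B[1][1] = 7 + -5 = 2, A[2][2] + B[2][1] = 2 + 8 = 10) = 2 (attained at k = 1)
  C[2][2] = min over k of (A[2][0] + B[0][2] = 4 + 1 = 5, A[2][1] + B[1][2] = 7 + 6 = 13, A[2][2] + B[2][2] = 2 + 5 = 7) = 5 (attained at k = 0)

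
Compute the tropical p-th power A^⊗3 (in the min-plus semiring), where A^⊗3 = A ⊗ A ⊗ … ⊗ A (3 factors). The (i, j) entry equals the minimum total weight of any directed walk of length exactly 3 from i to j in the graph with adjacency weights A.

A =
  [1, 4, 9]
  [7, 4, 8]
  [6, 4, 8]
A^⊗3 =
  [3, 6, 11]
  [9, 12, 16]
  [8, 11, 16]

Each entry (A^⊗3)_ij equals the minimum over all length-3 walks i = v_0 → v_1 → … → v_3 = j of Σ_t A[v_t][v_{t+1}]. For example, for (i, j) = (0, 2) we minimise over 9 possible intermediate vertex sequences; the minimum is 11, attained along the walk 0 → 0 → 0 → 2.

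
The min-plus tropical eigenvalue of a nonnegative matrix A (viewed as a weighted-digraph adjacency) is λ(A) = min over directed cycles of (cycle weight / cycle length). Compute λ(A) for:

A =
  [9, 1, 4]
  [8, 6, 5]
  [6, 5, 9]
λ(A) = 4

Enumerate directed cycles and compute their means (weight / length). Sample:
  cycle 0 → 0: weight = 9, length = 1, mean = 9/1 ≈ 9.000
  cycle 1 → 1: weight = 6, length = 1, mean = 6/1 ≈ 6.000
  cycle 2 → 2: weight = 9, length = 1, mean = 9/1 ≈ 9.000
  cycle 0 → 1 → 0: weight = 9, length = 2, mean = 9/2 ≈ 4.500
  cycle 0 → 2 → 0: weight = 10, length = 2, mean = 10/2 ≈ 5.000
  cycle 1 → 0 → 1: weight = 9, length = 2, mean = 9/2 ≈ 4.500
Minimum mean = 4.000, attained e.g. along the cycle 0 → 1 → 2 → 0 with weight 12 and length 3. So λ(A) = 12/3 = 4.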